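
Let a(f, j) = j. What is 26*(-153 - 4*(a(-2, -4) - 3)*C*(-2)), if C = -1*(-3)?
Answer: -8346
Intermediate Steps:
C = 3
26*(-153 - 4*(a(-2, -4) - 3)*C*(-2)) = 26*(-153 - 4*(-4 - 3)*3*(-2)) = 26*(-153 - (-28)*3*(-2)) = 26*(-153 - 4*(-21)*(-2)) = 26*(-153 + 84*(-2)) = 26*(-153 - 168) = 26*(-321) = -8346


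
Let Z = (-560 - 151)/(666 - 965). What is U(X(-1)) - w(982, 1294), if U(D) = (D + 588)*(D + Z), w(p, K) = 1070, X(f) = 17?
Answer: 3185440/299 ≈ 10654.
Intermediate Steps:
Z = 711/299 (Z = -711/(-299) = -711*(-1/299) = 711/299 ≈ 2.3779)
U(D) = (588 + D)*(711/299 + D) (U(D) = (D + 588)*(D + 711/299) = (588 + D)*(711/299 + D))
U(X(-1)) - w(982, 1294) = (418068/299 + 17² + (176523/299)*17) - 1*1070 = (418068/299 + 289 + 3000891/299) - 1070 = 3505370/299 - 1070 = 3185440/299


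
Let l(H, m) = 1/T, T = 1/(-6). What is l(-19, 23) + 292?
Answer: 286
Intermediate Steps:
T = -⅙ ≈ -0.16667
l(H, m) = -6 (l(H, m) = 1/(-⅙) = -6)
l(-19, 23) + 292 = -6 + 292 = 286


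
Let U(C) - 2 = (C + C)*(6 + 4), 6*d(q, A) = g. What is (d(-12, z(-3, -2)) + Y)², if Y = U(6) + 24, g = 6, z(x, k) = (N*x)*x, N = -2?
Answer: 21609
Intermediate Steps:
z(x, k) = -2*x² (z(x, k) = (-2*x)*x = -2*x²)
d(q, A) = 1 (d(q, A) = (⅙)*6 = 1)
U(C) = 2 + 20*C (U(C) = 2 + (C + C)*(6 + 4) = 2 + (2*C)*10 = 2 + 20*C)
Y = 146 (Y = (2 + 20*6) + 24 = (2 + 120) + 24 = 122 + 24 = 146)
(d(-12, z(-3, -2)) + Y)² = (1 + 146)² = 147² = 21609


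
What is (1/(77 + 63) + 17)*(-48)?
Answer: -28572/35 ≈ -816.34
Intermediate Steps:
(1/(77 + 63) + 17)*(-48) = (1/140 + 17)*(-48) = (2381/140)*(-48) = -28572/35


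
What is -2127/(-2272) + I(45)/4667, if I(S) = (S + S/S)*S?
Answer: 14629749/10603424 ≈ 1.3797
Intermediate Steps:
I(S) = S*(1 + S) (I(S) = (S + 1)*S = (1 + S)*S = S*(1 + S))
-2127/(-2272) + I(45)/4667 = -2127/(-2272) + (45*(1 + 45))/4667 = -2127*(-1/2272) + (45*46)*(1/4667) = 2127/2272 + 2070*(1/4667) = 2127/2272 + 2070/4667 = 14629749/10603424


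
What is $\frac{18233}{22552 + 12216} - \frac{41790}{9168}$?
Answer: $- \frac{26787387}{6640688} \approx -4.0338$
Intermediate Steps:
$\frac{18233}{22552 + 12216} - \frac{41790}{9168} = \frac{18233}{34768} - \frac{6965}{1528} = - \frac{26787387}{6640688}$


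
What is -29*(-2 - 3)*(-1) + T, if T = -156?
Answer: -301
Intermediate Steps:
-29*(-2 - 3)*(-1) + T = -29*(-2 - 3)*(-1) - 156 = -(-145)*(-1) - 156 = -29*5 - 156 = -145 - 156 = -301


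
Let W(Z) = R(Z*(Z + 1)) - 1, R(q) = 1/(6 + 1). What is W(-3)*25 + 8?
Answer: -94/7 ≈ -13.429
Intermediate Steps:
R(q) = ⅐ (R(q) = 1/7 = ⅐)
W(Z) = -6/7 (W(Z) = ⅐ - 1 = -6/7)
W(-3)*25 + 8 = -6/7*25 + 8 = -150/7 + 8 = -94/7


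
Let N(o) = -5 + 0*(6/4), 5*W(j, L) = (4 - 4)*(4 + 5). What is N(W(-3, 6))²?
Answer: 25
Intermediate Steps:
W(j, L) = 0 (W(j, L) = ((4 - 4)*(4 + 5))/5 = (0*9)/5 = (⅕)*0 = 0)
N(o) = -5 (N(o) = -5 + 0*(6*(¼)) = -5 + 0*(3/2) = -5 + 0 = -5)
N(W(-3, 6))² = (-5)² = 25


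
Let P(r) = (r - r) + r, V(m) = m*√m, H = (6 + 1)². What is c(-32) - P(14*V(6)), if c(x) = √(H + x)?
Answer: √17 - 84*√6 ≈ -201.63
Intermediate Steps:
H = 49 (H = 7² = 49)
V(m) = m^(3/2)
c(x) = √(49 + x)
P(r) = r (P(r) = 0 + r = r)
c(-32) - P(14*V(6)) = √(49 - 32) - 14*6^(3/2) = √17 - 14*6*√6 = √17 - 84*√6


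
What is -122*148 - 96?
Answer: -18152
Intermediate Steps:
-122*148 - 96 = -18056 - 96 = -18152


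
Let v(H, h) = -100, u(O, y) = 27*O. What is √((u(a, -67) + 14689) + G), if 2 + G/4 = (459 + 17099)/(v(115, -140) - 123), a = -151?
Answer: 6*√14212905/223 ≈ 101.44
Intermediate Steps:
G = -72016/223 (G = -8 + 4*((459 + 17099)/(-100 - 123)) = -8 + 4*(17558/(-223)) = -8 + 4*(17558*(-1/223)) = -8 + 4*(-17558/223) = -8 - 70232/223 = -72016/223 ≈ -322.94)
√((u(a, -67) + 14689) + G) = √((27*(-151) + 14689) - 72016/223) = √((-4077 + 14689) - 72016/223) = √(10612 - 72016/223) = √(2294460/223) = 6*√14212905/223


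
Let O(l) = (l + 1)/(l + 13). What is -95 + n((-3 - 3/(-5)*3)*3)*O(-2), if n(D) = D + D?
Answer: -5189/55 ≈ -94.345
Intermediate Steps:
O(l) = (1 + l)/(13 + l)
n(D) = 2*D
-95 + n((-3 - 3/(-5)*3)*3)*O(-2) = -95 + (2*((-3 - 3/(-5)*3)*3))*((1 - 2)/(13 - 2)) = -95 + (2*((-3 - 3*(-⅕)*3)*3))*(-1/11) = -95 + (2*((-3 + (⅗)*3)*3))*((1/11)*(-1)) = -95 + (2*((-3 + 9/5)*3))*(-1/11) = -95 + (2*(-6/5*3))*(-1/11) = -95 + (2*(-18/5))*(-1/11) = -95 - 36/5*(-1/11) = -95 + 36/55 = -5189/55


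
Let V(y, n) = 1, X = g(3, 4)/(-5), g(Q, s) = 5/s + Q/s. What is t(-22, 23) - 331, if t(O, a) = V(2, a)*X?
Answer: -1657/5 ≈ -331.40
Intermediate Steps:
X = -⅖ (X = ((5 + 3)/4)/(-5) = ((¼)*8)*(-⅕) = 2*(-⅕) = -⅖ ≈ -0.40000)
t(O, a) = -⅖ (t(O, a) = 1*(-⅖) = -⅖)
t(-22, 23) - 331 = -⅖ - 331 = -1657/5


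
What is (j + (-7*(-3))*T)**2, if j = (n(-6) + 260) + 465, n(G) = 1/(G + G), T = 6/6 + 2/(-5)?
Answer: 1958151001/3600 ≈ 5.4393e+5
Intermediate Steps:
T = 3/5 (T = 6*(1/6) + 2*(-1/5) = 1 - 2/5 = 3/5 ≈ 0.60000)
n(G) = 1/(2*G)
j = 8699/12 (j = ((1/2)/(-6) + 260) + 465 = ((1/2)*(-1/6) + 260) + 465 = (-1/12 + 260) + 465 = 3119/12 + 465 = 8699/12 ≈ 724.92)
(j + (-7*(-3))*T)**2 = (8699/12 - 7*(-3)*(3/5))**2 = (8699/12 + 21*(3/5))**2 = (8699/12 + 63/5)**2 = (44251/60)**2 = 1958151001/3600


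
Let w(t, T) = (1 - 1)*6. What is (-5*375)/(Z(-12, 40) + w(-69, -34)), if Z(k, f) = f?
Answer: -375/8 ≈ -46.875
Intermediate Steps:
w(t, T) = 0 (w(t, T) = 0*6 = 0)
(-5*375)/(Z(-12, 40) + w(-69, -34)) = (-5*375)/(40 + 0) = -1875/40 = -1875*1/40 = -375/8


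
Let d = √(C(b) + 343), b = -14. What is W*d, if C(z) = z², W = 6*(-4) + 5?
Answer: -133*√11 ≈ -441.11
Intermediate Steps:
W = -19 (W = -24 + 5 = -19)
d = 7*√11 (d = √((-14)² + 343) = √(196 + 343) = √539 = 7*√11 ≈ 23.216)
W*d = -133*√11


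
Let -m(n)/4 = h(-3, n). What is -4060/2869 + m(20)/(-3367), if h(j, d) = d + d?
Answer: -13210980/9659923 ≈ -1.3676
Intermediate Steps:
h(j, d) = 2*d
m(n) = -8*n
-4060/2869 + m(20)/(-3367) = -4060/2869 - 8*20/(-3367) = -4060*1/2869 - 160*(-1/3367) = -4060/2869 + 160/3367 = -13210980/9659923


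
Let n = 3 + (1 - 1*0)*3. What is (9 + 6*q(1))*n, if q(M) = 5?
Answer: 234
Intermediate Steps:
n = 6 (n = 3 + (1 + 0)*3 = 3 + 1*3 = 3 + 3 = 6)
(9 + 6*q(1))*n = (9 + 6*5)*6 = (9 + 30)*6 = 39*6 = 234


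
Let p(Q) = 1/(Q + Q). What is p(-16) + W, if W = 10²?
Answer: 3199/32 ≈ 99.969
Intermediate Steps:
W = 100
p(Q) = 1/(2*Q)
p(-16) + W = (½)/(-16) + 100 = (½)*(-1/16) + 100 = -1/32 + 100 = 3199/32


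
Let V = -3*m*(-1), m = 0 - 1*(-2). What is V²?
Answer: 36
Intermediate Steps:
m = 2 (m = 0 + 2 = 2)
V = 6 (V = -3*2*(-1) = -6*(-1) = 6)
V² = 6² = 36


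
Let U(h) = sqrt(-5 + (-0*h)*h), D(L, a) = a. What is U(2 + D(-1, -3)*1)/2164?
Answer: I*sqrt(5)/2164 ≈ 0.0010333*I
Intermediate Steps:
U(h) = I*sqrt(5) (U(h) = sqrt(-5 + (-4*0)*h) = sqrt(-5 + 0*h) = sqrt(-5 + 0) = sqrt(-5) = I*sqrt(5))
U(2 + D(-1, -3)*1)/2164 = (I*sqrt(5))/2164 = I*sqrt(5)/2164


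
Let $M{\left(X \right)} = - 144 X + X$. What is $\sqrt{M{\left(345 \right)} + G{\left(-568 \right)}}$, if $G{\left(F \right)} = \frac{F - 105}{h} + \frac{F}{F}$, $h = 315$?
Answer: $\frac{i \sqrt{543930905}}{105} \approx 222.12 i$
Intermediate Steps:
$M{\left(X \right)} = - 143 X$
$G{\left(F \right)} = \frac{2}{3} + \frac{F}{315}$ ($G{\left(F \right)} = \frac{F - 105}{315} + \frac{F}{F} = \left(F - 105\right) \frac{1}{315} + 1 = \left(-105 + F\right) \frac{1}{315} + 1 = \left(- \frac{1}{3} + \frac{F}{315}\right) + 1 = \frac{2}{3} + \frac{F}{315}$)
$\sqrt{M{\left(345 \right)} + G{\left(-568 \right)}} = \sqrt{\left(-143\right) 345 + \left(\frac{2}{3} + \frac{1}{315} \left(-568\right)\right)} = \sqrt{-49335 + \left(\frac{2}{3} - \frac{568}{315}\right)} = \sqrt{-49335 - \frac{358}{315}} = \sqrt{- \frac{15540883}{315}} = \frac{i \sqrt{543930905}}{105}$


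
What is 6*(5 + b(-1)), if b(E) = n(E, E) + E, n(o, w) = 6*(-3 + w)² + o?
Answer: 594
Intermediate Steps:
n(o, w) = o + 6*(-3 + w)²
b(E) = 2*E + 6*(-3 + E)² (b(E) = (E + 6*(-3 + E)²) + E = 2*E + 6*(-3 + E)²)
6*(5 + b(-1)) = 6*(5 + (2*(-1) + 6*(-3 - 1)²)) = 6*(5 + (-2 + 6*(-4)²)) = 6*(5 + (-2 + 6*16)) = 6*(5 + (-2 + 96)) = 6*(5 + 94) = 6*99 = 594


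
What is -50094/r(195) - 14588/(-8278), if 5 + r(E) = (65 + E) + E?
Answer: -11336487/103475 ≈ -109.56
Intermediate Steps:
r(E) = 60 + 2*E (r(E) = -5 + ((65 + E) + E) = -5 + (65 + 2*E) = 60 + 2*E)
-50094/r(195) - 14588/(-8278) = -50094/(60 + 2*195) - 14588/(-8278) = -50094/(60 + 390) - 14588*(-1/8278) = -50094/450 + 7294/4139 = -50094*1/450 + 7294/4139 = -2783/25 + 7294/4139 = -11336487/103475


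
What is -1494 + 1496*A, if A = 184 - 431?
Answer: -371006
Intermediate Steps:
A = -247
-1494 + 1496*A = -1494 + 1496*(-247) = -1494 - 369512 = -371006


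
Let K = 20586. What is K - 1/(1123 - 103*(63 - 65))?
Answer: 27358793/1329 ≈ 20586.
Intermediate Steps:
K - 1/(1123 - 103*(63 - 65)) = 20586 - 1/(1123 - 103*(63 - 65)) = 20586 - 1/(1123 - 103*(-2)) = 20586 - 1/(1123 + 206) = 20586 - 1/1329 = 27358793/1329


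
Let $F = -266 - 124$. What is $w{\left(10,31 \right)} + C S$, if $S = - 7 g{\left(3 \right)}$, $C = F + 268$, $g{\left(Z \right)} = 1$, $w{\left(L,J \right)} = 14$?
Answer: $868$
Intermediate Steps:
$F = -390$
$C = -122$ ($C = -390 + 268 = -122$)
$S = -7$ ($S = \left(-7\right) 1 = -7$)
$w{\left(10,31 \right)} + C S = 14 - -854 = 14 + 854 = 868$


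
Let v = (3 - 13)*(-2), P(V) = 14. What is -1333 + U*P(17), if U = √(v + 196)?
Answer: -1333 + 84*√6 ≈ -1127.2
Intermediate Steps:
v = 20 (v = -10*(-2) = 20)
U = 6*√6 (U = √(20 + 196) = √216 = 6*√6 ≈ 14.697)
-1333 + U*P(17) = -1333 + (6*√6)*14 = -1333 + 84*√6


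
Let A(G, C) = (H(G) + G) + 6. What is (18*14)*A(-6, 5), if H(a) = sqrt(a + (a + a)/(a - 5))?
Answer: 756*I*sqrt(66)/11 ≈ 558.34*I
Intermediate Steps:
H(a) = sqrt(a + 2*a/(-5 + a)) (H(a) = sqrt(a + (2*a)/(-5 + a)) = sqrt(a + 2*a/(-5 + a)))
A(G, C) = 6 + G + sqrt(G*(-3 + G)/(-5 + G)) (A(G, C) = (sqrt(G*(-3 + G)/(-5 + G)) + G) + 6 = (G + sqrt(G*(-3 + G)/(-5 + G))) + 6 = 6 + G + sqrt(G*(-3 + G)/(-5 + G)))
(18*14)*A(-6, 5) = (18*14)*(6 - 6 + sqrt(-6*(-3 - 6)/(-5 - 6))) = 252*(6 - 6 + sqrt(-6*(-9)/(-11))) = 252*(6 - 6 + sqrt(-6*(-1/11)*(-9))) = 252*(6 - 6 + sqrt(-54/11)) = 252*(6 - 6 + 3*I*sqrt(66)/11) = 252*(3*I*sqrt(66)/11) = 756*I*sqrt(66)/11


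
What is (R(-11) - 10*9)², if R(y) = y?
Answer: 10201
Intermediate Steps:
(R(-11) - 10*9)² = (-11 - 10*9)² = (-11 - 90)² = (-101)² = 10201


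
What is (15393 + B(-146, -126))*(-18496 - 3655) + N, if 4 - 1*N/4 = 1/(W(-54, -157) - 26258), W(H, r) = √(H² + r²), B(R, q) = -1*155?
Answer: -232716518219868046/689454999 + 4*√27565/689454999 ≈ -3.3754e+8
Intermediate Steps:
B(R, q) = -155
N = 16 - 4/(-26258 + √27565) (N = 16 - 4/(√((-54)² + (-157)²) - 26258) = 16 - 4/(√(2916 + 24649) - 26258) = 16 - 4/(√27565 - 26258) = 16 - 4/(-26258 + √27565) ≈ 16.000)
(15393 + B(-146, -126))*(-18496 - 3655) + N = (15393 - 155)*(-18496 - 3655) + (11031385016/689454999 + 4*√27565/689454999) = 15238*(-22151) + (11031385016/689454999 + 4*√27565/689454999) = -337536938 + (11031385016/689454999 + 4*√27565/689454999) = -232716518219868046/689454999 + 4*√27565/689454999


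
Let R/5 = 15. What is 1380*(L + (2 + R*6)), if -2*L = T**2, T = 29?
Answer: 43470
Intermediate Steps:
R = 75 (R = 5*15 = 75)
L = -841/2 (L = -1/2*29**2 = -1/2*841 = -841/2 ≈ -420.50)
1380*(L + (2 + R*6)) = 1380*(-841/2 + (2 + 75*6)) = 1380*(-841/2 + (2 + 450)) = 1380*(-841/2 + 452) = 1380*(63/2) = 43470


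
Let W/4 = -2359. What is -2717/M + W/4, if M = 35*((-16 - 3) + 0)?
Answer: -82422/35 ≈ -2354.9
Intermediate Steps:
W = -9436 (W = 4*(-2359) = -9436)
M = -665 (M = 35*(-19 + 0) = 35*(-19) = -665)
-2717/M + W/4 = -2717/(-665) - 9436/4 = -2717*(-1/665) - 9436*1/4 = 143/35 - 2359 = -82422/35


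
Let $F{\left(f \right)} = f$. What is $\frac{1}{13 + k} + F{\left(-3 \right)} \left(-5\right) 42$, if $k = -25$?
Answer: $\frac{7559}{12} \approx 629.92$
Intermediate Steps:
$\frac{1}{13 + k} + F{\left(-3 \right)} \left(-5\right) 42 = \frac{1}{13 - 25} + \left(-3\right) \left(-5\right) 42 = \frac{1}{-12} + 15 \cdot 42 = - \frac{1}{12} + 630 = \frac{7559}{12}$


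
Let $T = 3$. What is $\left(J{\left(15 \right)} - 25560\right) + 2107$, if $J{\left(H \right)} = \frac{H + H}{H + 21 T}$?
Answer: $- \frac{304884}{13} \approx -23453.0$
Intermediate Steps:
$J{\left(H \right)} = \frac{2 H}{63 + H}$ ($J{\left(H \right)} = \frac{H + H}{H + 21 \cdot 3} = \frac{2 H}{H + 63} = \frac{2 H}{63 + H}$)
$\left(J{\left(15 \right)} - 25560\right) + 2107 = \left(2 \cdot 15 \frac{1}{63 + 15} - 25560\right) + 2107 = \left(2 \cdot 15 \cdot \frac{1}{78} - 25560\right) + 2107 = \left(\frac{5}{13} - 25560\right) + 2107 = - \frac{332275}{13} + 2107 = - \frac{304884}{13}$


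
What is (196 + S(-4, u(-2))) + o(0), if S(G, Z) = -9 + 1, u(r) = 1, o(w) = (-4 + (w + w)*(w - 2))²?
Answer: 204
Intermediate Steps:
o(w) = (-4 + 2*w*(-2 + w))² (o(w) = (-4 + (2*w)*(-2 + w))² = (-4 + 2*w*(-2 + w))²)
S(G, Z) = -8
(196 + S(-4, u(-2))) + o(0) = (196 - 8) + 4*(2 - 1*0² + 2*0)² = 188 + 4*(2 - 1*0 + 0)² = 188 + 4*(2 + 0 + 0)² = 188 + 4*2² = 188 + 4*4 = 188 + 16 = 204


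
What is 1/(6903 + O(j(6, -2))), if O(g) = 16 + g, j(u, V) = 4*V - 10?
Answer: 1/6901 ≈ 0.00014491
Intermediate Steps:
j(u, V) = -10 + 4*V
1/(6903 + O(j(6, -2))) = 1/(6903 + (16 + (-10 + 4*(-2)))) = 1/(6903 + (16 + (-10 - 8))) = 1/(6903 + (16 - 18)) = 1/(6903 - 2) = 1/6901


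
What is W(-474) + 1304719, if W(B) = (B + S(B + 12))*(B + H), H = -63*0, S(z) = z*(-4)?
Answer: 653443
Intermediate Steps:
S(z) = -4*z
H = 0
W(B) = B*(-48 - 3*B) (W(B) = (B - 4*(B + 12))*(B + 0) = (B - 4*(12 + B))*B = (B + (-48 - 4*B))*B = (-48 - 3*B)*B = B*(-48 - 3*B))
W(-474) + 1304719 = 3*(-474)*(-16 - 1*(-474)) + 1304719 = 3*(-474)*(-16 + 474) + 1304719 = 3*(-474)*458 + 1304719 = -651276 + 1304719 = 653443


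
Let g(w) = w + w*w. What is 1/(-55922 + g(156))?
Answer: -1/31430 ≈ -3.1817e-5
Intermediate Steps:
g(w) = w + w**2
1/(-55922 + g(156)) = 1/(-55922 + 156*(1 + 156)) = 1/(-55922 + 156*157) = 1/(-55922 + 24492) = 1/(-31430) = -1/31430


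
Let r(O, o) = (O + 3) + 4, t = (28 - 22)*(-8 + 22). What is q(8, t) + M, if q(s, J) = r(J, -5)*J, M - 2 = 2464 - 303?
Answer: 9807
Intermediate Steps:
t = 84 (t = 6*14 = 84)
M = 2163 (M = 2 + (2464 - 303) = 2 + 2161 = 2163)
r(O, o) = 7 + O (r(O, o) = (3 + O) + 4 = 7 + O)
q(s, J) = J*(7 + J) (q(s, J) = (7 + J)*J = J*(7 + J))
q(8, t) + M = 84*(7 + 84) + 2163 = 84*91 + 2163 = 7644 + 2163 = 9807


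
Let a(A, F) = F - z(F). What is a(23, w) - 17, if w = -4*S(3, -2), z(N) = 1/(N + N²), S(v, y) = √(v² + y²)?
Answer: -3520/207 - 43057*√13/10764 ≈ -31.427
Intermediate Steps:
w = -4*√13 (w = -4*√(3² + (-2)²) = -4*√(9 + 4) = -4*√13 ≈ -14.422)
a(A, F) = F - 1/(F*(1 + F))
a(23, w) - 17 = (-4*√13 - 1/(((-4*√13))*(1 - 4*√13))) - 17 = (-4*√13 - (-√13/52)/(1 - 4*√13)) - 17 = (-4*√13 + √13/(52*(1 - 4*√13))) - 17 = -17 - 4*√13 + √13/(52*(1 - 4*√13))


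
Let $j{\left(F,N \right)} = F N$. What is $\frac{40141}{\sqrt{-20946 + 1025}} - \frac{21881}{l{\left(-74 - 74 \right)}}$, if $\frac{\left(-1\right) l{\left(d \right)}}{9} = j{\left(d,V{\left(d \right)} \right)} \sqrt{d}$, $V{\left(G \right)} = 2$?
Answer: $\frac{i \left(- 7913236176 \sqrt{19921} + 435891401 \sqrt{37}\right)}{3927146256} \approx - 283.73 i$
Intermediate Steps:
$l{\left(d \right)} = - 18 d^{\frac{3}{2}}$ ($l{\left(d \right)} = - 9 d 2 \sqrt{d} = - 9 \cdot 2 d \sqrt{d} = - 9 \cdot 2 d^{\frac{3}{2}} = - 18 d^{\frac{3}{2}}$)
$\frac{40141}{\sqrt{-20946 + 1025}} - \frac{21881}{l{\left(-74 - 74 \right)}} = \frac{40141}{\sqrt{-20946 + 1025}} - \frac{21881}{\left(-18\right) \left(-74 - 74\right)^{\frac{3}{2}}} = \frac{40141}{\sqrt{-19921}} - \frac{21881}{\left(-18\right) \left(-74 - 74\right)^{\frac{3}{2}}} = \frac{40141}{i \sqrt{19921}} - \frac{21881}{\left(-18\right) \left(-148\right)^{\frac{3}{2}}} = 40141 \left(- \frac{i \sqrt{19921}}{19921}\right) - \frac{21881}{\left(-18\right) \left(- 296 i \sqrt{37}\right)} = - \frac{40141 i \sqrt{19921}}{19921} - \frac{21881}{5328 i \sqrt{37}} = - \frac{40141 i \sqrt{19921}}{19921} - 21881 \left(- \frac{i \sqrt{37}}{197136}\right) = - \frac{40141 i \sqrt{19921}}{19921} + \frac{21881 i \sqrt{37}}{197136}$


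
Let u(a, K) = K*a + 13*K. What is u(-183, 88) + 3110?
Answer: -11850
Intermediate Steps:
u(a, K) = 13*K + K*a
u(-183, 88) + 3110 = 88*(13 - 183) + 3110 = 88*(-170) + 3110 = -14960 + 3110 = -11850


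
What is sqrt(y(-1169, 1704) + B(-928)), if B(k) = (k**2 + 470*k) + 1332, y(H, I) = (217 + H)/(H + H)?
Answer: 12*sqrt(82573985)/167 ≈ 652.96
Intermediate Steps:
y(H, I) = (217 + H)/(2*H) (y(H, I) = (217 + H)/((2*H)) = (217 + H)*(1/(2*H)) = (217 + H)/(2*H))
B(k) = 1332 + k**2 + 470*k
sqrt(y(-1169, 1704) + B(-928)) = sqrt((1/2)*(217 - 1169)/(-1169) + (1332 + (-928)**2 + 470*(-928))) = sqrt((1/2)*(-1/1169)*(-952) + (1332 + 861184 - 436160)) = sqrt(68/167 + 426356) = sqrt(71201520/167) = 12*sqrt(82573985)/167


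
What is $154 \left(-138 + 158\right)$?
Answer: $3080$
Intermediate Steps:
$154 \left(-138 + 158\right) = 154 \cdot 20 = 3080$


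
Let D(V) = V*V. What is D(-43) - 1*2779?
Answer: -930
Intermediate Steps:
D(V) = V²
D(-43) - 1*2779 = (-43)² - 1*2779 = 1849 - 2779 = -930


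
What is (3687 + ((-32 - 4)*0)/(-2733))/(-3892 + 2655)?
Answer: -3687/1237 ≈ -2.9806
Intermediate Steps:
(3687 + ((-32 - 4)*0)/(-2733))/(-3892 + 2655) = (3687 - 36*0*(-1/2733))/(-1237) = (3687 + 0*(-1/2733))*(-1/1237) = (3687 + 0)*(-1/1237) = 3687*(-1/1237) = -3687/1237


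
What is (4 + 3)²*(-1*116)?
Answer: -5684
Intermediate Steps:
(4 + 3)²*(-1*116) = 7²*(-116) = 49*(-116) = -5684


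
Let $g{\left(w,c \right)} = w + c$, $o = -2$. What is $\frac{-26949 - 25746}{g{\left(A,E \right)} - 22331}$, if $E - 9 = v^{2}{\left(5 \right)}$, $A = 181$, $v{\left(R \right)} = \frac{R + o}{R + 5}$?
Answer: $\frac{5269500}{2214091} \approx 2.38$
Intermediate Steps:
$v{\left(R \right)} = \frac{-2 + R}{5 + R}$ ($v{\left(R \right)} = \frac{R - 2}{R + 5} = \frac{-2 + R}{5 + R}$)
$E = \frac{909}{100}$ ($E = 9 + \left(\frac{-2 + 5}{5 + 5}\right)^{2} = 9 + \left(\frac{1}{10} \cdot 3\right)^{2} = 9 + \left(\frac{3}{10}\right)^{2} = 9 + \frac{9}{100} = \frac{909}{100} \approx 9.09$)
$g{\left(w,c \right)} = c + w$
$\frac{-26949 - 25746}{g{\left(A,E \right)} - 22331} = \frac{-26949 - 25746}{\left(\frac{909}{100} + 181\right) - 22331} = - \frac{52695}{\frac{19009}{100} - 22331} = - \frac{52695}{- \frac{2214091}{100}} = \left(-52695\right) \left(- \frac{100}{2214091}\right) = \frac{5269500}{2214091}$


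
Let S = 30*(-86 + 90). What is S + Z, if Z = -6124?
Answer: -6004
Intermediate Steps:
S = 120 (S = 30*4 = 120)
S + Z = 120 - 6124 = -6004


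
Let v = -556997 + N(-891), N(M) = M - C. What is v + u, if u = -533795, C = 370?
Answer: -1092053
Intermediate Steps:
N(M) = -370 + M (N(M) = M - 1*370 = M - 370 = -370 + M)
v = -558258 (v = -556997 + (-370 - 891) = -556997 - 1261 = -558258)
v + u = -558258 - 533795 = -1092053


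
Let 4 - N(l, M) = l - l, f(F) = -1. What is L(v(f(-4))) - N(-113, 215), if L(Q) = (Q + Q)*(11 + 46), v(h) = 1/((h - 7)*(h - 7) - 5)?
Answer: -122/59 ≈ -2.0678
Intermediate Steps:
N(l, M) = 4 (N(l, M) = 4 - (l - l) = 4 - 1*0 = 4 + 0 = 4)
v(h) = 1/(-5 + (-7 + h)**2) (v(h) = 1/((-7 + h)*(-7 + h) - 5) = 1/((-7 + h)**2 - 5) = 1/(-5 + (-7 + h)**2))
L(Q) = 114*Q (L(Q) = (2*Q)*57 = 114*Q)
L(v(f(-4))) - N(-113, 215) = 114/(-5 + (-7 - 1)**2) - 1*4 = 114/(-5 + (-8)**2) - 4 = 114/(-5 + 64) - 4 = 114/59 - 4 = -122/59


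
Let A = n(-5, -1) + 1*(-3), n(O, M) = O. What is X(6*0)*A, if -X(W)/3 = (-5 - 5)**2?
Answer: 2400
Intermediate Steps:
X(W) = -300 (X(W) = -3*(-5 - 5)**2 = -3*(-10)**2 = -3*100 = -300)
A = -8 (A = -5 + 1*(-3) = -5 - 3 = -8)
X(6*0)*A = -300*(-8) = 2400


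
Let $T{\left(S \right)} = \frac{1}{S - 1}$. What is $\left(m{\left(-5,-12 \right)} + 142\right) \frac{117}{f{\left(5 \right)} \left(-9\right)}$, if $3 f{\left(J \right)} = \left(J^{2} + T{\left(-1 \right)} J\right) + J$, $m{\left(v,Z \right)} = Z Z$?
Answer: $- \frac{2028}{5} \approx -405.6$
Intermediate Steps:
$m{\left(v,Z \right)} = Z^{2}$
$T{\left(S \right)} = \frac{1}{-1 + S}$
$f{\left(J \right)} = \frac{J^{2}}{3} + \frac{J}{6}$ ($f{\left(J \right)} = \frac{\left(J^{2} + \frac{J}{-1 - 1}\right) + J}{3} = \frac{\left(J^{2} + \frac{J}{-2}\right) + J}{3} = \frac{\left(J^{2} - \frac{J}{2}\right) + J}{3} = \frac{J^{2} + \frac{J}{2}}{3} = \frac{J^{2}}{3} + \frac{J}{6}$)
$\left(m{\left(-5,-12 \right)} + 142\right) \frac{117}{f{\left(5 \right)} \left(-9\right)} = \left(\left(-12\right)^{2} + 142\right) \frac{117}{\frac{1}{6} \cdot 5 \left(1 + 2 \cdot 5\right) \left(-9\right)} = \left(144 + 142\right) \frac{117}{\frac{1}{6} \cdot 5 \left(1 + 10\right) \left(-9\right)} = 286 \frac{117}{\frac{1}{6} \cdot 5 \cdot 11 \left(-9\right)} = 286 \frac{117}{\frac{55}{6} \left(-9\right)} = 286 \frac{117}{- \frac{165}{2}} = 286 \cdot 117 \left(- \frac{2}{165}\right) = 286 \left(- \frac{78}{55}\right) = - \frac{2028}{5}$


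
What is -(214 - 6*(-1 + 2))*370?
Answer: -76960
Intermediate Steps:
-(214 - 6*(-1 + 2))*370 = -(214 - 6*1)*370 = -(214 - 6)*370 = -208*370 = -1*76960 = -76960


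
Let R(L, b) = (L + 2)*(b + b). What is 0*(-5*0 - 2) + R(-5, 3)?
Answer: -18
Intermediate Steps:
R(L, b) = 2*b*(2 + L) (R(L, b) = (2 + L)*(2*b) = 2*b*(2 + L))
0*(-5*0 - 2) + R(-5, 3) = 0*(-5*0 - 2) + 2*3*(2 - 5) = 0*(0 - 2) + 2*3*(-3) = 0*(-2) - 18 = 0 - 18 = -18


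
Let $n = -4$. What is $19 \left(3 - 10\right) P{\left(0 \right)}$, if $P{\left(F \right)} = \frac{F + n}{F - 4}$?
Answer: $-133$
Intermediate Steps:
$P{\left(F \right)} = 1$ ($P{\left(F \right)} = \frac{F - 4}{F - 4} = \frac{-4 + F}{-4 + F} = 1$)
$19 \left(3 - 10\right) P{\left(0 \right)} = 19 \left(3 - 10\right) 1 = 19 \left(-7\right) 1 = \left(-133\right) 1 = -133$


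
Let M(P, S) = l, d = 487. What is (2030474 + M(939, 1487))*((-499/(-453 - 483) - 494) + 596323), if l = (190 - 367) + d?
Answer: 47190042220888/39 ≈ 1.2100e+12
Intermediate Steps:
l = 310 (l = (190 - 367) + 487 = -177 + 487 = 310)
M(P, S) = 310
(2030474 + M(939, 1487))*((-499/(-453 - 483) - 494) + 596323) = (2030474 + 310)*((-499/(-453 - 483) - 494) + 596323) = 2030784*((-499/(-936) - 494) + 596323) = 2030784*((-1/936*(-499) - 494) + 596323) = 2030784*((499/936 - 494) + 596323) = 2030784*(-461885/936 + 596323) = 2030784*(557696443/936) = 47190042220888/39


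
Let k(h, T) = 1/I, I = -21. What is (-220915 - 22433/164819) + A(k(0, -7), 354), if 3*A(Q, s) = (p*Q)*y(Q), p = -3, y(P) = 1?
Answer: -764631083359/3461199 ≈ -2.2092e+5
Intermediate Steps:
k(h, T) = -1/21 (k(h, T) = 1/(-21) = -1/21)
A(Q, s) = -Q (A(Q, s) = (-3*Q*1)/3 = (-3*Q)/3 = -Q)
(-220915 - 22433/164819) + A(k(0, -7), 354) = (-220915 - 22433/164819) - 1*(-1/21) = (-220915 - 22433*1/164819) + 1/21 = (-220915 - 22433/164819) + 1/21 = -36411011818/164819 + 1/21 = -764631083359/3461199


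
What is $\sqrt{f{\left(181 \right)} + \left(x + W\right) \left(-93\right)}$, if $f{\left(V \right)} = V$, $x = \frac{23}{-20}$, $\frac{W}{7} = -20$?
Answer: $\frac{\sqrt{1330795}}{10} \approx 115.36$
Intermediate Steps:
$W = -140$ ($W = 7 \left(-20\right) = -140$)
$x = - \frac{23}{20}$ ($x = 23 \left(- \frac{1}{20}\right) = - \frac{23}{20} \approx -1.15$)
$\sqrt{f{\left(181 \right)} + \left(x + W\right) \left(-93\right)} = \sqrt{181 + \left(- \frac{23}{20} - 140\right) \left(-93\right)} = \sqrt{181 - - \frac{262539}{20}} = \sqrt{181 + \frac{262539}{20}} = \sqrt{\frac{266159}{20}} = \frac{\sqrt{1330795}}{10}$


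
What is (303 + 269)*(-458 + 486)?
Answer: 16016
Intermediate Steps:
(303 + 269)*(-458 + 486) = 572*28 = 16016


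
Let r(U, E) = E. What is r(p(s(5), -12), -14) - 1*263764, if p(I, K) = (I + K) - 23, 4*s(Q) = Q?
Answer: -263778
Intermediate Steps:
s(Q) = Q/4
p(I, K) = -23 + I + K
r(p(s(5), -12), -14) - 1*263764 = -14 - 1*263764 = -14 - 263764 = -263778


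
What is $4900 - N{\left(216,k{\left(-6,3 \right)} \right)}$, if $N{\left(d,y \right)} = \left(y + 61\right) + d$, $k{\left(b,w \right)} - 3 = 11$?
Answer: $4609$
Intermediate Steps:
$k{\left(b,w \right)} = 14$ ($k{\left(b,w \right)} = 3 + 11 = 14$)
$N{\left(d,y \right)} = 61 + d + y$ ($N{\left(d,y \right)} = \left(61 + y\right) + d = 61 + d + y$)
$4900 - N{\left(216,k{\left(-6,3 \right)} \right)} = 4900 - \left(61 + 216 + 14\right) = 4900 - 291 = 4609$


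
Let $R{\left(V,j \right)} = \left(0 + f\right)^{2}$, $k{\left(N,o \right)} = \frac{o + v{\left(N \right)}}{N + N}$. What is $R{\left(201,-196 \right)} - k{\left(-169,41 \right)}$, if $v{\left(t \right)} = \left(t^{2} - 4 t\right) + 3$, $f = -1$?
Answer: $\frac{29619}{338} \approx 87.63$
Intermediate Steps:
$v{\left(t \right)} = 3 + t^{2} - 4 t$
$k{\left(N,o \right)} = \frac{3 + o + N^{2} - 4 N}{2 N}$ ($k{\left(N,o \right)} = \frac{o + \left(3 + N^{2} - 4 N\right)}{N + N} = \frac{3 + o + N^{2} - 4 N}{2 N}$)
$R{\left(V,j \right)} = 1$ ($R{\left(V,j \right)} = \left(0 - 1\right)^{2} = \left(-1\right)^{2} = 1$)
$R{\left(201,-196 \right)} - k{\left(-169,41 \right)} = 1 - \frac{3 + 41 + \left(-169\right)^{2} - -676}{2 \left(-169\right)} = 1 - \frac{1}{2} \left(- \frac{1}{169}\right) \left(3 + 41 + 28561 + 676\right) = 1 - \frac{1}{2} \left(- \frac{1}{169}\right) 29281 = 1 - - \frac{29281}{338} = 1 + \frac{29281}{338} = \frac{29619}{338}$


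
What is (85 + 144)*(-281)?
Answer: -64349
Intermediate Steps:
(85 + 144)*(-281) = 229*(-281) = -64349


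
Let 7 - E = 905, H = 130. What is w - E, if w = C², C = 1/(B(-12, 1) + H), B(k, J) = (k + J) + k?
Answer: 10281203/11449 ≈ 898.00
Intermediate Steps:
B(k, J) = J + 2*k (B(k, J) = (J + k) + k = J + 2*k)
C = 1/107 (C = 1/((1 + 2*(-12)) + 130) = 1/((1 - 24) + 130) = 1/(-23 + 130) = 1/107 ≈ 0.0093458)
w = 1/11449 (w = (1/107)² = 1/11449 ≈ 8.7344e-5)
E = -898 (E = 7 - 1*905 = 7 - 905 = -898)
w - E = 1/11449 - 1*(-898) = 1/11449 + 898 = 10281203/11449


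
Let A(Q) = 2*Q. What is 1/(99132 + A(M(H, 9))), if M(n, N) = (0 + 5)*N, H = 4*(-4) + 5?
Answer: 1/99222 ≈ 1.0078e-5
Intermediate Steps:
H = -11 (H = -16 + 5 = -11)
M(n, N) = 5*N
1/(99132 + A(M(H, 9))) = 1/(99132 + 2*(5*9)) = 1/(99132 + 2*45) = 1/(99132 + 90) = 1/99222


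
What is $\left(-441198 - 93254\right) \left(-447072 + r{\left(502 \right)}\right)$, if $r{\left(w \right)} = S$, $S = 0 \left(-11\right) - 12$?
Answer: $238944937968$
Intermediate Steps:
$S = -12$ ($S = 0 - 12 = -12$)
$r{\left(w \right)} = -12$
$\left(-441198 - 93254\right) \left(-447072 + r{\left(502 \right)}\right) = \left(-441198 - 93254\right) \left(-447072 - 12\right) = \left(-534452\right) \left(-447084\right) = 238944937968$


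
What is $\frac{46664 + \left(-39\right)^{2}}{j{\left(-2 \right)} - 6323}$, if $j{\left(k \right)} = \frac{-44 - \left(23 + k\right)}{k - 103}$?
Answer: $- \frac{202377}{26554} \approx -7.6213$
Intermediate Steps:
$j{\left(k \right)} = \frac{-67 - k}{-103 + k}$
$\frac{46664 + \left(-39\right)^{2}}{j{\left(-2 \right)} - 6323} = \frac{46664 + \left(-39\right)^{2}}{\frac{-67 - -2}{-103 - 2} - 6323} = \frac{46664 + 1521}{\frac{-67 + 2}{-105} - 6323} = \frac{48185}{\left(- \frac{1}{105}\right) \left(-65\right) - 6323} = \frac{48185}{\frac{13}{21} - 6323} = \frac{48185}{- \frac{132770}{21}} = 48185 \left(- \frac{21}{132770}\right) = - \frac{202377}{26554}$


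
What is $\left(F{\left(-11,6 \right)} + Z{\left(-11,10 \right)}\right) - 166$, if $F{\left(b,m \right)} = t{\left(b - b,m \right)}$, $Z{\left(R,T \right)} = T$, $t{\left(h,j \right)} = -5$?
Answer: $-161$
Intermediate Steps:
$F{\left(b,m \right)} = -5$
$\left(F{\left(-11,6 \right)} + Z{\left(-11,10 \right)}\right) - 166 = \left(-5 + 10\right) - 166 = 5 - 166 = -161$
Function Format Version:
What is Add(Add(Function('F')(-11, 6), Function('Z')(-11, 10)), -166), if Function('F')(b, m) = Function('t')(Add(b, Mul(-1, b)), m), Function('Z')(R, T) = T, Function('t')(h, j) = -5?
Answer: -161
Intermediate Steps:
Function('F')(b, m) = -5
Add(Add(Function('F')(-11, 6), Function('Z')(-11, 10)), -166) = Add(Add(-5, 10), -166) = Add(5, -166) = -161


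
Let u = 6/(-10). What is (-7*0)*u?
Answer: 0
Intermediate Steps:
u = -3/5 (u = 6*(-1/10) = -3/5 ≈ -0.60000)
(-7*0)*u = -7*0*(-3/5) = 0*(-3/5) = 0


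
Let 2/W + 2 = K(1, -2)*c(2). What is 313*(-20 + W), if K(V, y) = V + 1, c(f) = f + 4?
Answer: -30987/5 ≈ -6197.4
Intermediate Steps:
c(f) = 4 + f
K(V, y) = 1 + V
W = 1/5 (W = 2/(-2 + (1 + 1)*(4 + 2)) = 2/(-2 + 2*6) = 2/(-2 + 12) = 2/10 = 2*(1/10) = 1/5 ≈ 0.20000)
313*(-20 + W) = 313*(-20 + 1/5) = 313*(-99/5) = -30987/5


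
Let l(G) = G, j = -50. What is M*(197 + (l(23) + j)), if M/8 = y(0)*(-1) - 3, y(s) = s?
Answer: -4080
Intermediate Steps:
M = -24 (M = 8*(0*(-1) - 3) = 8*(0 - 3) = 8*(-3) = -24)
M*(197 + (l(23) + j)) = -24*(197 + (23 - 50)) = -24*(197 - 27) = -24*170 = -4080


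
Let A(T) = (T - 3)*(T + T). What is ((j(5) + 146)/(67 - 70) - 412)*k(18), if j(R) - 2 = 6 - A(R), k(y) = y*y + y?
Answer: -156180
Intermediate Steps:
A(T) = 2*T*(-3 + T) (A(T) = (-3 + T)*(2*T) = 2*T*(-3 + T))
k(y) = y + y² (k(y) = y² + y = y + y²)
j(R) = 8 - 2*R*(-3 + R) (j(R) = 2 + (6 - 2*R*(-3 + R)) = 8 - 2*R*(-3 + R))
((j(5) + 146)/(67 - 70) - 412)*k(18) = (((8 - 2*5*(-3 + 5)) + 146)/(67 - 70) - 412)*(18*(1 + 18)) = (((8 - 2*5*2) + 146)/(-3) - 412)*(18*19) = (((8 - 20) + 146)*(-⅓) - 412)*342 = ((-12 + 146)*(-⅓) - 412)*342 = (134*(-⅓) - 412)*342 = (-134/3 - 412)*342 = -1370/3*342 = -156180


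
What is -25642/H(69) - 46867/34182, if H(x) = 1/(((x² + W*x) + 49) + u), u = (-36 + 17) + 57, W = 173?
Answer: -14711966003407/34182 ≈ -4.3040e+8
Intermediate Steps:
u = 38 (u = -19 + 57 = 38)
H(x) = 1/(87 + x² + 173*x) (H(x) = 1/(((x² + 173*x) + 49) + 38) = 1/((49 + x² + 173*x) + 38) = 1/(87 + x² + 173*x))
-25642/H(69) - 46867/34182 = -25642/(1/(87 + 69² + 173*69)) - 46867/34182 = -25642/(1/(87 + 4761 + 11937)) - 46867*1/34182 = -25642/(1/16785) - 46867/34182 = -25642/1/16785 - 46867/34182 = -25642*16785 - 46867/34182 = -430400970 - 46867/34182 = -14711966003407/34182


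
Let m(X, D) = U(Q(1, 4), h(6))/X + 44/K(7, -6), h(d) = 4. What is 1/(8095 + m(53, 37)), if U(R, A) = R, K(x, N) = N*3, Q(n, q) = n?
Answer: 477/3860158 ≈ 0.00012357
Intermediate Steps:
K(x, N) = 3*N
m(X, D) = -22/9 + 1/X (m(X, D) = 1/X + 44/((3*(-6))) = 1/X + 44/(-18) = 1/X + 44*(-1/18) = 1/X - 22/9 = -22/9 + 1/X)
1/(8095 + m(53, 37)) = 1/(8095 + (-22/9 + 1/53)) = 1/(8095 - 1157/477) = 1/(3860158/477) = 477/3860158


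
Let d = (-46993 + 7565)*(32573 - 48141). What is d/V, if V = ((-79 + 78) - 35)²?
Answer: 38363444/81 ≈ 4.7362e+5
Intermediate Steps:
V = 1296 (V = (-1 - 35)² = (-36)² = 1296)
d = 613815104 (d = -39428*(-15568) = 613815104)
d/V = 613815104/1296 = 613815104*(1/1296) = 38363444/81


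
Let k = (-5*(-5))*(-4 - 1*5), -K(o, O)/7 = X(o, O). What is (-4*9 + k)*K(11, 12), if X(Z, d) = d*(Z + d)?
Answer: 504252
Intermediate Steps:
K(o, O) = -7*O*(O + o) (K(o, O) = -7*O*(o + O) = -7*O*(O + o))
k = -225 (k = 25*(-4 - 5) = 25*(-9) = -225)
(-4*9 + k)*K(11, 12) = (-4*9 - 225)*(-7*12*(12 + 11)) = (-36 - 225)*(-7*12*23) = -261*(-1932) = 504252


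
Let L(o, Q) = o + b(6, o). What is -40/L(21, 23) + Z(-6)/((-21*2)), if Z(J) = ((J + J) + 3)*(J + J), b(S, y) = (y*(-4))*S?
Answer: -1202/483 ≈ -2.4886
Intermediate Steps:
b(S, y) = -4*S*y (b(S, y) = (-4*y)*S = -4*S*y)
L(o, Q) = -23*o (L(o, Q) = o - 4*6*o = o - 24*o = -23*o)
Z(J) = 2*J*(3 + 2*J) (Z(J) = (2*J + 3)*(2*J) = (3 + 2*J)*(2*J) = 2*J*(3 + 2*J))
-40/L(21, 23) + Z(-6)/((-21*2)) = -40/((-23*21)) + (2*(-6)*(3 + 2*(-6)))/((-21*2)) = -40/(-483) + (2*(-6)*(3 - 12))/(-42) = -40*(-1/483) + (2*(-6)*(-9))*(-1/42) = 40/483 + 108*(-1/42) = 40/483 - 18/7 = -1202/483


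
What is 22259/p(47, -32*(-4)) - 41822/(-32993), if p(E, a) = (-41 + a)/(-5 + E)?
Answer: 10282689456/956797 ≈ 10747.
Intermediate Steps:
p(E, a) = (-41 + a)/(-5 + E)
22259/p(47, -32*(-4)) - 41822/(-32993) = 22259/(((-41 - 32*(-4))/(-5 + 47))) - 41822/(-32993) = 22259/(((-41 + 128)/42)) - 41822*(-1/32993) = 22259/(((1/42)*87)) + 41822/32993 = 22259/(29/14) + 41822/32993 = 22259*(14/29) + 41822/32993 = 311626/29 + 41822/32993 = 10282689456/956797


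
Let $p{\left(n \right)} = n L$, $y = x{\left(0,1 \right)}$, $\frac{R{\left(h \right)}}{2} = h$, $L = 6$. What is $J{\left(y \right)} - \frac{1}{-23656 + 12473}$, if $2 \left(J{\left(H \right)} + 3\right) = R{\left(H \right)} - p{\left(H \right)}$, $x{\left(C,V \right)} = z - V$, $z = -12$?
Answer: $\frac{257210}{11183} \approx 23.0$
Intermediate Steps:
$R{\left(h \right)} = 2 h$
$x{\left(C,V \right)} = -12 - V$
$y = -13$ ($y = -12 - 1 = -13$)
$p{\left(n \right)} = 6 n$ ($p{\left(n \right)} = n 6 = 6 n$)
$J{\left(H \right)} = -3 - 2 H$ ($J{\left(H \right)} = -3 + \frac{2 H - 6 H}{2} = -3 + \frac{\left(-4\right) H}{2} = -3 - 2 H$)
$J{\left(y \right)} - \frac{1}{-23656 + 12473} = \left(-3 - -26\right) - \frac{1}{-23656 + 12473} = \left(-3 + 26\right) - \frac{1}{-11183} = 23 - - \frac{1}{11183} = 23 + \frac{1}{11183} = \frac{257210}{11183}$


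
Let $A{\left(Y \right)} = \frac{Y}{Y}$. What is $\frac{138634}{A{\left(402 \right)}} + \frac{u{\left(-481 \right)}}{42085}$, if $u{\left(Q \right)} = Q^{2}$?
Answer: $\frac{5834643251}{42085} \approx 1.3864 \cdot 10^{5}$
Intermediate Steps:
$A{\left(Y \right)} = 1$
$\frac{138634}{A{\left(402 \right)}} + \frac{u{\left(-481 \right)}}{42085} = \frac{138634}{1} + \frac{\left(-481\right)^{2}}{42085} = 138634 \cdot 1 + 231361 \cdot \frac{1}{42085} = 138634 + \frac{231361}{42085} = \frac{5834643251}{42085}$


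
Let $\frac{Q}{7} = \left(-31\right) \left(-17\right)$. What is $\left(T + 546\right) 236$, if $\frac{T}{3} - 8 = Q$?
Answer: $2746332$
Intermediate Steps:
$Q = 3689$ ($Q = 7 \left(\left(-31\right) \left(-17\right)\right) = 7 \cdot 527 = 3689$)
$T = 11091$ ($T = 24 + 3 \cdot 3689 = 24 + 11067 = 11091$)
$\left(T + 546\right) 236 = \left(11091 + 546\right) 236 = 11637 \cdot 236 = 2746332$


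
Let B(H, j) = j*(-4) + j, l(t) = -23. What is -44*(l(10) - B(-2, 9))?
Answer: -176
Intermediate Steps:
B(H, j) = -3*j (B(H, j) = -4*j + j = -3*j)
-44*(l(10) - B(-2, 9)) = -44*(-23 - (-3)*9) = -44*(-23 - 1*(-27)) = -44*(-23 + 27) = -44*4 = -176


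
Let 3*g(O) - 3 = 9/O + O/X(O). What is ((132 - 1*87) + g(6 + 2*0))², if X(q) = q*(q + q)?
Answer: 2805625/1296 ≈ 2164.8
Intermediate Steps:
X(q) = 2*q² (X(q) = q*(2*q) = 2*q²)
g(O) = 1 + 19/(6*O) (g(O) = 1 + (9/O + O/((2*O²)))/3 = 1 + (9/O + O*(1/(2*O²)))/3 = 1 + (9/O + 1/(2*O))/3 = 1 + (19/(2*O))/3 = 1 + 19/(6*O))
((132 - 1*87) + g(6 + 2*0))² = ((132 - 1*87) + (19/6 + (6 + 2*0))/(6 + 2*0))² = ((132 - 87) + (19/6 + (6 + 0))/(6 + 0))² = (45 + (19/6 + 6)/6)² = (45 + (⅙)*(55/6))² = (45 + 55/36)² = (1675/36)² = 2805625/1296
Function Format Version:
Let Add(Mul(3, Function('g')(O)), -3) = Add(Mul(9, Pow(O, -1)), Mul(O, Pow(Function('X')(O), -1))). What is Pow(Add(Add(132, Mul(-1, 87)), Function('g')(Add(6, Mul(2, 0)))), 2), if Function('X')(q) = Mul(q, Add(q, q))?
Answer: Rational(2805625, 1296) ≈ 2164.8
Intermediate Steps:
Function('X')(q) = Mul(2, Pow(q, 2)) (Function('X')(q) = Mul(q, Mul(2, q)) = Mul(2, Pow(q, 2)))
Function('g')(O) = Add(1, Mul(Rational(19, 6), Pow(O, -1))) (Function('g')(O) = Add(1, Mul(Rational(1, 3), Add(Mul(9, Pow(O, -1)), Mul(O, Pow(Mul(2, Pow(O, 2)), -1))))) = Add(1, Mul(Rational(1, 3), Add(Mul(9, Pow(O, -1)), Mul(O, Mul(Rational(1, 2), Pow(O, -2)))))) = Add(1, Mul(Rational(1, 3), Add(Mul(9, Pow(O, -1)), Mul(Rational(1, 2), Pow(O, -1))))) = Add(1, Mul(Rational(1, 3), Mul(Rational(19, 2), Pow(O, -1)))) = Add(1, Mul(Rational(19, 6), Pow(O, -1))))
Pow(Add(Add(132, Mul(-1, 87)), Function('g')(Add(6, Mul(2, 0)))), 2) = Pow(Add(Add(132, Mul(-1, 87)), Mul(Pow(Add(6, Mul(2, 0)), -1), Add(Rational(19, 6), Add(6, Mul(2, 0))))), 2) = Pow(Add(Add(132, -87), Mul(Pow(Add(6, 0), -1), Add(Rational(19, 6), Add(6, 0)))), 2) = Pow(Add(45, Mul(Pow(6, -1), Add(Rational(19, 6), 6))), 2) = Pow(Add(45, Mul(Rational(1, 6), Rational(55, 6))), 2) = Pow(Add(45, Rational(55, 36)), 2) = Pow(Rational(1675, 36), 2) = Rational(2805625, 1296)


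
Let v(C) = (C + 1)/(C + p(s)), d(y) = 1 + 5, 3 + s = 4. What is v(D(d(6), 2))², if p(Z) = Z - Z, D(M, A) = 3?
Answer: 16/9 ≈ 1.7778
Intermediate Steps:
s = 1 (s = -3 + 4 = 1)
d(y) = 6
p(Z) = 0
v(C) = (1 + C)/C (v(C) = (C + 1)/(C + 0) = (1 + C)/C)
v(D(d(6), 2))² = ((1 + 3)/3)² = ((⅓)*4)² = (4/3)² = 16/9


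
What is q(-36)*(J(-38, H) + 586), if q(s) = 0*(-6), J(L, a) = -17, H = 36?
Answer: 0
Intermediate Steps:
q(s) = 0
q(-36)*(J(-38, H) + 586) = 0*(-17 + 586) = 0*569 = 0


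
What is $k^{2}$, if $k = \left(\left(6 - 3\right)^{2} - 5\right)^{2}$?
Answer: $256$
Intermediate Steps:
$k = 16$ ($k = \left(3^{2} - 5\right)^{2} = \left(9 - 5\right)^{2} = 4^{2} = 16$)
$k^{2} = 16^{2} = 256$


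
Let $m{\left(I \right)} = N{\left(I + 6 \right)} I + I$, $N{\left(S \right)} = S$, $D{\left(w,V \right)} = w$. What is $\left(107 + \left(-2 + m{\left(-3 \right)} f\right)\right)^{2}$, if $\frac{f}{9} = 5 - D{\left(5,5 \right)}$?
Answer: $11025$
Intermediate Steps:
$m{\left(I \right)} = I + I \left(6 + I\right)$ ($m{\left(I \right)} = \left(I + 6\right) I + I = \left(6 + I\right) I + I = I \left(6 + I\right) + I = I + I \left(6 + I\right)$)
$f = 0$ ($f = 9 \left(5 - 5\right) = 9 \cdot 0 = 0$)
$\left(107 + \left(-2 + m{\left(-3 \right)} f\right)\right)^{2} = \left(107 - \left(2 - - 3 \left(7 - 3\right) 0\right)\right)^{2} = \left(107 - \left(2 - \left(-3\right) 4 \cdot 0\right)\right)^{2} = \left(107 - 2\right)^{2} = 105^{2} = 11025$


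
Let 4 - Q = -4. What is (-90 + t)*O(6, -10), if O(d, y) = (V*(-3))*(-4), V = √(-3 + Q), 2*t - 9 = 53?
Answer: -708*√5 ≈ -1583.1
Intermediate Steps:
Q = 8 (Q = 4 - 1*(-4) = 4 + 4 = 8)
t = 31 (t = 9/2 + (½)*53 = 9/2 + 53/2 = 31)
V = √5 (V = √(-3 + 8) = √5 ≈ 2.2361)
O(d, y) = 12*√5 (O(d, y) = (√5*(-3))*(-4) = -3*√5*(-4) = 12*√5)
(-90 + t)*O(6, -10) = (-90 + 31)*(12*√5) = -708*√5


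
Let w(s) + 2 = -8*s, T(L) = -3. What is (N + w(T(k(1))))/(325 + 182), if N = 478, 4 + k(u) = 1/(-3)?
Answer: 500/507 ≈ 0.98619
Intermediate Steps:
k(u) = -13/3 (k(u) = -4 + 1/(-3) = -4 - ⅓ = -13/3)
w(s) = -2 - 8*s
(N + w(T(k(1))))/(325 + 182) = (478 + (-2 - 8*(-3)))/(325 + 182) = (478 + (-2 + 24))/507 = (478 + 22)*(1/507) = 500*(1/507) = 500/507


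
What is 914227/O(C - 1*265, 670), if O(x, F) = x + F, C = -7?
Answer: 914227/398 ≈ 2297.1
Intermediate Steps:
O(x, F) = F + x
914227/O(C - 1*265, 670) = 914227/(670 + (-7 - 1*265)) = 914227/(670 + (-7 - 265)) = 914227/(670 - 272) = 914227/398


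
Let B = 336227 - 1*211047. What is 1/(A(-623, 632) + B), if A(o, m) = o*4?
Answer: 1/122688 ≈ 8.1508e-6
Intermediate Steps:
A(o, m) = 4*o
B = 125180 (B = 336227 - 211047 = 125180)
1/(A(-623, 632) + B) = 1/(4*(-623) + 125180) = 1/(-2492 + 125180) = 1/122688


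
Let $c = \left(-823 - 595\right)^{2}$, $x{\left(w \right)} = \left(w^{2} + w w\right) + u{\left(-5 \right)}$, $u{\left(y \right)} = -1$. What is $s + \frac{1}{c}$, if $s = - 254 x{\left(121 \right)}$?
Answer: $- \frac{14954506398775}{2010724} \approx -7.4374 \cdot 10^{6}$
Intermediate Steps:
$x{\left(w \right)} = -1 + 2 w^{2}$ ($x{\left(w \right)} = \left(w^{2} + w w\right) - 1 = \left(w^{2} + w^{2}\right) - 1 = 2 w^{2} - 1 = -1 + 2 w^{2}$)
$c = 2010724$ ($c = \left(-1418\right)^{2} = 2010724$)
$s = -7437374$ ($s = - 254 \left(-1 + 2 \cdot 121^{2}\right) = - 254 \left(-1 + 2 \cdot 14641\right) = - 254 \left(-1 + 29282\right) = \left(-254\right) 29281 = -7437374$)
$s + \frac{1}{c} = -7437374 + \frac{1}{2010724} = - \frac{14954506398775}{2010724}$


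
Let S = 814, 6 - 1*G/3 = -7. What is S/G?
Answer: 814/39 ≈ 20.872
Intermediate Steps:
G = 39 (G = 18 - 3*(-7) = 18 + 21 = 39)
S/G = 814/39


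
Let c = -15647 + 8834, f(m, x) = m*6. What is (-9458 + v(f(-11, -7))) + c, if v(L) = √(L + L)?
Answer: -16271 + 2*I*√33 ≈ -16271.0 + 11.489*I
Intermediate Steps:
f(m, x) = 6*m
c = -6813
v(L) = √2*√L (v(L) = √(2*L) = √2*√L)
(-9458 + v(f(-11, -7))) + c = (-9458 + √2*√(6*(-11))) - 6813 = (-9458 + √2*√(-66)) - 6813 = (-9458 + √2*(I*√66)) - 6813 = (-9458 + 2*I*√33) - 6813 = -16271 + 2*I*√33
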